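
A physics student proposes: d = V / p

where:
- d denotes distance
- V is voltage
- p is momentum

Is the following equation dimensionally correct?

No

d (distance) has dimensions [L].
V (voltage) has dimensions [I^-1 L^2 M T^-3].
p (momentum) has dimensions [L M T^-1].

Left side: [L]
Right side: [I^-1 L T^-2]

The two sides have different dimensions, so the equation is NOT dimensionally consistent.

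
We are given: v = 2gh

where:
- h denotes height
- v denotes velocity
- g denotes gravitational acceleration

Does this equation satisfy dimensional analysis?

No

h (height) has dimensions [L].
v (velocity) has dimensions [L T^-1].
g (gravitational acceleration) has dimensions [L T^-2].

Left side: [L T^-1]
Right side: [L^2 T^-2]

The two sides have different dimensions, so the equation is NOT dimensionally consistent.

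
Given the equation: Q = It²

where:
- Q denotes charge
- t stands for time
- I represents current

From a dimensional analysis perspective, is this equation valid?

No

Q (charge) has dimensions [I T].
t (time) has dimensions [T].
I (current) has dimensions [I].

Left side: [I T]
Right side: [I T^2]

The two sides have different dimensions, so the equation is NOT dimensionally consistent.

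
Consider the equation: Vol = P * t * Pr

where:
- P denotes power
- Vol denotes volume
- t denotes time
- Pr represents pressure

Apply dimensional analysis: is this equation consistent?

No

P (power) has dimensions [L^2 M T^-3].
Vol (volume) has dimensions [L^3].
t (time) has dimensions [T].
Pr (pressure) has dimensions [L^-1 M T^-2].

Left side: [L^3]
Right side: [L M^2 T^-4]

The two sides have different dimensions, so the equation is NOT dimensionally consistent.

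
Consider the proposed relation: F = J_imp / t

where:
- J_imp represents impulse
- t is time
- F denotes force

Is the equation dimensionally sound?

Yes

J_imp (impulse) has dimensions [L M T^-1].
t (time) has dimensions [T].
F (force) has dimensions [L M T^-2].

Left side: [L M T^-2]
Right side: [L M T^-2]

Both sides have the same dimensions, so the equation is dimensionally consistent.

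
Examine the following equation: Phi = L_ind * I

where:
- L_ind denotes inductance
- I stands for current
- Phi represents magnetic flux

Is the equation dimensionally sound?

Yes

L_ind (inductance) has dimensions [I^-2 L^2 M T^-2].
I (current) has dimensions [I].
Phi (magnetic flux) has dimensions [I^-1 L^2 M T^-2].

Left side: [I^-1 L^2 M T^-2]
Right side: [I^-1 L^2 M T^-2]

Both sides have the same dimensions, so the equation is dimensionally consistent.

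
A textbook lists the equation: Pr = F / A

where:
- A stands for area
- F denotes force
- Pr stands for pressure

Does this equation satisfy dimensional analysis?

Yes

A (area) has dimensions [L^2].
F (force) has dimensions [L M T^-2].
Pr (pressure) has dimensions [L^-1 M T^-2].

Left side: [L^-1 M T^-2]
Right side: [L^-1 M T^-2]

Both sides have the same dimensions, so the equation is dimensionally consistent.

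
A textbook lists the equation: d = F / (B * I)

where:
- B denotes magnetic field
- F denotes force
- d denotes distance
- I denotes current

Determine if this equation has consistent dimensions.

Yes

B (magnetic field) has dimensions [I^-1 M T^-2].
F (force) has dimensions [L M T^-2].
d (distance) has dimensions [L].
I (current) has dimensions [I].

Left side: [L]
Right side: [L]

Both sides have the same dimensions, so the equation is dimensionally consistent.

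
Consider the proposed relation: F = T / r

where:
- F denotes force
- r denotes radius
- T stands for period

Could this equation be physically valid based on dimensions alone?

No

F (force) has dimensions [L M T^-2].
r (radius) has dimensions [L].
T (period) has dimensions [T].

Left side: [L M T^-2]
Right side: [L^-1 T]

The two sides have different dimensions, so the equation is NOT dimensionally consistent.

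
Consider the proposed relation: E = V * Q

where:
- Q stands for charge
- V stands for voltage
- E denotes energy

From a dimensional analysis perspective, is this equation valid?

Yes

Q (charge) has dimensions [I T].
V (voltage) has dimensions [I^-1 L^2 M T^-3].
E (energy) has dimensions [L^2 M T^-2].

Left side: [L^2 M T^-2]
Right side: [L^2 M T^-2]

Both sides have the same dimensions, so the equation is dimensionally consistent.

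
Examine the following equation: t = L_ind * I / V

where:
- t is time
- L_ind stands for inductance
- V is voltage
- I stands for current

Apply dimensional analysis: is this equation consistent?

Yes

t (time) has dimensions [T].
L_ind (inductance) has dimensions [I^-2 L^2 M T^-2].
V (voltage) has dimensions [I^-1 L^2 M T^-3].
I (current) has dimensions [I].

Left side: [T]
Right side: [T]

Both sides have the same dimensions, so the equation is dimensionally consistent.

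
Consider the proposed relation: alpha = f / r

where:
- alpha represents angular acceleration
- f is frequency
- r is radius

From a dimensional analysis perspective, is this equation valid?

No

alpha (angular acceleration) has dimensions [T^-2].
f (frequency) has dimensions [T^-1].
r (radius) has dimensions [L].

Left side: [T^-2]
Right side: [L^-1 T^-1]

The two sides have different dimensions, so the equation is NOT dimensionally consistent.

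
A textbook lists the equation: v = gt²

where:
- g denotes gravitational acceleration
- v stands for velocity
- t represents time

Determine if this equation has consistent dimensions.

No

g (gravitational acceleration) has dimensions [L T^-2].
v (velocity) has dimensions [L T^-1].
t (time) has dimensions [T].

Left side: [L T^-1]
Right side: [L]

The two sides have different dimensions, so the equation is NOT dimensionally consistent.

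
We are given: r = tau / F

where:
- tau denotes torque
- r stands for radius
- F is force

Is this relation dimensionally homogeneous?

Yes

tau (torque) has dimensions [L^2 M T^-2].
r (radius) has dimensions [L].
F (force) has dimensions [L M T^-2].

Left side: [L]
Right side: [L]

Both sides have the same dimensions, so the equation is dimensionally consistent.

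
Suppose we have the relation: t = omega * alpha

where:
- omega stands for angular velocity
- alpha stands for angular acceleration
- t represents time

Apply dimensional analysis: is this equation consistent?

No

omega (angular velocity) has dimensions [T^-1].
alpha (angular acceleration) has dimensions [T^-2].
t (time) has dimensions [T].

Left side: [T]
Right side: [T^-3]

The two sides have different dimensions, so the equation is NOT dimensionally consistent.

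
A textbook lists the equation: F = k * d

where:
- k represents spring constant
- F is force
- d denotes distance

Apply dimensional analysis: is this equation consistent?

Yes

k (spring constant) has dimensions [M T^-2].
F (force) has dimensions [L M T^-2].
d (distance) has dimensions [L].

Left side: [L M T^-2]
Right side: [L M T^-2]

Both sides have the same dimensions, so the equation is dimensionally consistent.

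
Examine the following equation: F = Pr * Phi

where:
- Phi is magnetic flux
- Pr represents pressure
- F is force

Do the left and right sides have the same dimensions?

No

Phi (magnetic flux) has dimensions [I^-1 L^2 M T^-2].
Pr (pressure) has dimensions [L^-1 M T^-2].
F (force) has dimensions [L M T^-2].

Left side: [L M T^-2]
Right side: [I^-1 L M^2 T^-4]

The two sides have different dimensions, so the equation is NOT dimensionally consistent.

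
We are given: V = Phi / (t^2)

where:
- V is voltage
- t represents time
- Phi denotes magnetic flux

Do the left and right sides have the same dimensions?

No

V (voltage) has dimensions [I^-1 L^2 M T^-3].
t (time) has dimensions [T].
Phi (magnetic flux) has dimensions [I^-1 L^2 M T^-2].

Left side: [I^-1 L^2 M T^-3]
Right side: [I^-1 L^2 M T^-4]

The two sides have different dimensions, so the equation is NOT dimensionally consistent.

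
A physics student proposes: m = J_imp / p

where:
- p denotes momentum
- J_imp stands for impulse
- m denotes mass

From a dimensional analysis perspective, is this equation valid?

No

p (momentum) has dimensions [L M T^-1].
J_imp (impulse) has dimensions [L M T^-1].
m (mass) has dimensions [M].

Left side: [M]
Right side: [dimensionless]

The two sides have different dimensions, so the equation is NOT dimensionally consistent.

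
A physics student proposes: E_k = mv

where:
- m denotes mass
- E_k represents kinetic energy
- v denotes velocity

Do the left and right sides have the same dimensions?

No

m (mass) has dimensions [M].
E_k (kinetic energy) has dimensions [L^2 M T^-2].
v (velocity) has dimensions [L T^-1].

Left side: [L^2 M T^-2]
Right side: [L M T^-1]

The two sides have different dimensions, so the equation is NOT dimensionally consistent.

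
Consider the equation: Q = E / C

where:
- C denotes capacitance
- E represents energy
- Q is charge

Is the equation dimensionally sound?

No

C (capacitance) has dimensions [I^2 L^-2 M^-1 T^4].
E (energy) has dimensions [L^2 M T^-2].
Q (charge) has dimensions [I T].

Left side: [I T]
Right side: [I^-2 L^4 M^2 T^-6]

The two sides have different dimensions, so the equation is NOT dimensionally consistent.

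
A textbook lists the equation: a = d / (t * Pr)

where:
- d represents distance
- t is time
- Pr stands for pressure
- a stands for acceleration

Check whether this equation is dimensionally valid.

No

d (distance) has dimensions [L].
t (time) has dimensions [T].
Pr (pressure) has dimensions [L^-1 M T^-2].
a (acceleration) has dimensions [L T^-2].

Left side: [L T^-2]
Right side: [L^2 M^-1 T]

The two sides have different dimensions, so the equation is NOT dimensionally consistent.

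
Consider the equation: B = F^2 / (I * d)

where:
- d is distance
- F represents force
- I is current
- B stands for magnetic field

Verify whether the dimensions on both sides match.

No

d (distance) has dimensions [L].
F (force) has dimensions [L M T^-2].
I (current) has dimensions [I].
B (magnetic field) has dimensions [I^-1 M T^-2].

Left side: [I^-1 M T^-2]
Right side: [I^-1 L M^2 T^-4]

The two sides have different dimensions, so the equation is NOT dimensionally consistent.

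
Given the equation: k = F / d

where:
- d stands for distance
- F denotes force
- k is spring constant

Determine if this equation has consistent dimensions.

Yes

d (distance) has dimensions [L].
F (force) has dimensions [L M T^-2].
k (spring constant) has dimensions [M T^-2].

Left side: [M T^-2]
Right side: [M T^-2]

Both sides have the same dimensions, so the equation is dimensionally consistent.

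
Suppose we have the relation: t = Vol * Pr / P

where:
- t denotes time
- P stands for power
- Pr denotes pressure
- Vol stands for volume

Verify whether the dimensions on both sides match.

Yes

t (time) has dimensions [T].
P (power) has dimensions [L^2 M T^-3].
Pr (pressure) has dimensions [L^-1 M T^-2].
Vol (volume) has dimensions [L^3].

Left side: [T]
Right side: [T]

Both sides have the same dimensions, so the equation is dimensionally consistent.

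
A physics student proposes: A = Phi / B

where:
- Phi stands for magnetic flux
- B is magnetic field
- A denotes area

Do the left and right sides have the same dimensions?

Yes

Phi (magnetic flux) has dimensions [I^-1 L^2 M T^-2].
B (magnetic field) has dimensions [I^-1 M T^-2].
A (area) has dimensions [L^2].

Left side: [L^2]
Right side: [L^2]

Both sides have the same dimensions, so the equation is dimensionally consistent.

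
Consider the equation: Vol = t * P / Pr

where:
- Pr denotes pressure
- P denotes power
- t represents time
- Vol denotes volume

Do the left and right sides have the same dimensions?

Yes

Pr (pressure) has dimensions [L^-1 M T^-2].
P (power) has dimensions [L^2 M T^-3].
t (time) has dimensions [T].
Vol (volume) has dimensions [L^3].

Left side: [L^3]
Right side: [L^3]

Both sides have the same dimensions, so the equation is dimensionally consistent.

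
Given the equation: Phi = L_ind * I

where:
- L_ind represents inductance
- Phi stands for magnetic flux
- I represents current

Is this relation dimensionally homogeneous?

Yes

L_ind (inductance) has dimensions [I^-2 L^2 M T^-2].
Phi (magnetic flux) has dimensions [I^-1 L^2 M T^-2].
I (current) has dimensions [I].

Left side: [I^-1 L^2 M T^-2]
Right side: [I^-1 L^2 M T^-2]

Both sides have the same dimensions, so the equation is dimensionally consistent.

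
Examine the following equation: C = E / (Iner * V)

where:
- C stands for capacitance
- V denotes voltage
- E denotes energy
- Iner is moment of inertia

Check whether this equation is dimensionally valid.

No

C (capacitance) has dimensions [I^2 L^-2 M^-1 T^4].
V (voltage) has dimensions [I^-1 L^2 M T^-3].
E (energy) has dimensions [L^2 M T^-2].
Iner (moment of inertia) has dimensions [L^2 M].

Left side: [I^2 L^-2 M^-1 T^4]
Right side: [I L^-2 M^-1 T]

The two sides have different dimensions, so the equation is NOT dimensionally consistent.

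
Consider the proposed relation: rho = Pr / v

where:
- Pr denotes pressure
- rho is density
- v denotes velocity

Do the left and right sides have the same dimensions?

No

Pr (pressure) has dimensions [L^-1 M T^-2].
rho (density) has dimensions [L^-3 M].
v (velocity) has dimensions [L T^-1].

Left side: [L^-3 M]
Right side: [L^-2 M T^-1]

The two sides have different dimensions, so the equation is NOT dimensionally consistent.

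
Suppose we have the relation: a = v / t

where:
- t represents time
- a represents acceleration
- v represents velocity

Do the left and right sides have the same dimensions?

Yes

t (time) has dimensions [T].
a (acceleration) has dimensions [L T^-2].
v (velocity) has dimensions [L T^-1].

Left side: [L T^-2]
Right side: [L T^-2]

Both sides have the same dimensions, so the equation is dimensionally consistent.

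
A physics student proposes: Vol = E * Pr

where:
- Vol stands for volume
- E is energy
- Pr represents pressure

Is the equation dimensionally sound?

No

Vol (volume) has dimensions [L^3].
E (energy) has dimensions [L^2 M T^-2].
Pr (pressure) has dimensions [L^-1 M T^-2].

Left side: [L^3]
Right side: [L M^2 T^-4]

The two sides have different dimensions, so the equation is NOT dimensionally consistent.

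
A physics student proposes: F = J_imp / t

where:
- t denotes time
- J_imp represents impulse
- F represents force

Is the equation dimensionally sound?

Yes

t (time) has dimensions [T].
J_imp (impulse) has dimensions [L M T^-1].
F (force) has dimensions [L M T^-2].

Left side: [L M T^-2]
Right side: [L M T^-2]

Both sides have the same dimensions, so the equation is dimensionally consistent.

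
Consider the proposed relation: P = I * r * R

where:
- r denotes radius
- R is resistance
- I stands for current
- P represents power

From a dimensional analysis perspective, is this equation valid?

No

r (radius) has dimensions [L].
R (resistance) has dimensions [I^-2 L^2 M T^-3].
I (current) has dimensions [I].
P (power) has dimensions [L^2 M T^-3].

Left side: [L^2 M T^-3]
Right side: [I^-1 L^3 M T^-3]

The two sides have different dimensions, so the equation is NOT dimensionally consistent.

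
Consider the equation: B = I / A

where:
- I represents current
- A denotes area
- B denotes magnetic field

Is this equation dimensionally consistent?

No

I (current) has dimensions [I].
A (area) has dimensions [L^2].
B (magnetic field) has dimensions [I^-1 M T^-2].

Left side: [I^-1 M T^-2]
Right side: [I L^-2]

The two sides have different dimensions, so the equation is NOT dimensionally consistent.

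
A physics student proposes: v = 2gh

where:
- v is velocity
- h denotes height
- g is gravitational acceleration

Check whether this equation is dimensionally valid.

No

v (velocity) has dimensions [L T^-1].
h (height) has dimensions [L].
g (gravitational acceleration) has dimensions [L T^-2].

Left side: [L T^-1]
Right side: [L^2 T^-2]

The two sides have different dimensions, so the equation is NOT dimensionally consistent.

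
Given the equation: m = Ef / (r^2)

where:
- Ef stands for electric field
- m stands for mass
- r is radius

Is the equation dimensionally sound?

No

Ef (electric field) has dimensions [I^-1 L M T^-3].
m (mass) has dimensions [M].
r (radius) has dimensions [L].

Left side: [M]
Right side: [I^-1 L^-1 M T^-3]

The two sides have different dimensions, so the equation is NOT dimensionally consistent.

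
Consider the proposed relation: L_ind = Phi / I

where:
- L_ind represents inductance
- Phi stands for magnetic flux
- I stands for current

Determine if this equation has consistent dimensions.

Yes

L_ind (inductance) has dimensions [I^-2 L^2 M T^-2].
Phi (magnetic flux) has dimensions [I^-1 L^2 M T^-2].
I (current) has dimensions [I].

Left side: [I^-2 L^2 M T^-2]
Right side: [I^-2 L^2 M T^-2]

Both sides have the same dimensions, so the equation is dimensionally consistent.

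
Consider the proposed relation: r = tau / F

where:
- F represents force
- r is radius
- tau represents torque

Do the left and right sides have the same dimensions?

Yes

F (force) has dimensions [L M T^-2].
r (radius) has dimensions [L].
tau (torque) has dimensions [L^2 M T^-2].

Left side: [L]
Right side: [L]

Both sides have the same dimensions, so the equation is dimensionally consistent.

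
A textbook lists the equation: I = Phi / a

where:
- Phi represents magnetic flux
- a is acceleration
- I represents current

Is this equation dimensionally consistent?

No

Phi (magnetic flux) has dimensions [I^-1 L^2 M T^-2].
a (acceleration) has dimensions [L T^-2].
I (current) has dimensions [I].

Left side: [I]
Right side: [I^-1 L M]

The two sides have different dimensions, so the equation is NOT dimensionally consistent.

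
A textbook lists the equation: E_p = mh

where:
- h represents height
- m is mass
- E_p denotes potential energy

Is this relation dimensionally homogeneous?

No

h (height) has dimensions [L].
m (mass) has dimensions [M].
E_p (potential energy) has dimensions [L^2 M T^-2].

Left side: [L^2 M T^-2]
Right side: [L M]

The two sides have different dimensions, so the equation is NOT dimensionally consistent.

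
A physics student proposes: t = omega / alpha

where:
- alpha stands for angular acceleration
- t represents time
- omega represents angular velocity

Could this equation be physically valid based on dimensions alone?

Yes

alpha (angular acceleration) has dimensions [T^-2].
t (time) has dimensions [T].
omega (angular velocity) has dimensions [T^-1].

Left side: [T]
Right side: [T]

Both sides have the same dimensions, so the equation is dimensionally consistent.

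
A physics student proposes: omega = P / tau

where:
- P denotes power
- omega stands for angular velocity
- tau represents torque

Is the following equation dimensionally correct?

Yes

P (power) has dimensions [L^2 M T^-3].
omega (angular velocity) has dimensions [T^-1].
tau (torque) has dimensions [L^2 M T^-2].

Left side: [T^-1]
Right side: [T^-1]

Both sides have the same dimensions, so the equation is dimensionally consistent.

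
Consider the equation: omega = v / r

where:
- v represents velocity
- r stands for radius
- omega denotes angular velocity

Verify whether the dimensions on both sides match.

Yes

v (velocity) has dimensions [L T^-1].
r (radius) has dimensions [L].
omega (angular velocity) has dimensions [T^-1].

Left side: [T^-1]
Right side: [T^-1]

Both sides have the same dimensions, so the equation is dimensionally consistent.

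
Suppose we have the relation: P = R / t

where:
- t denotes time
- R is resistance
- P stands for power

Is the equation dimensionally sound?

No

t (time) has dimensions [T].
R (resistance) has dimensions [I^-2 L^2 M T^-3].
P (power) has dimensions [L^2 M T^-3].

Left side: [L^2 M T^-3]
Right side: [I^-2 L^2 M T^-4]

The two sides have different dimensions, so the equation is NOT dimensionally consistent.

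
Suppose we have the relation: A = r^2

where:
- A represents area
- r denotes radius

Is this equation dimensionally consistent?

Yes

A (area) has dimensions [L^2].
r (radius) has dimensions [L].

Left side: [L^2]
Right side: [L^2]

Both sides have the same dimensions, so the equation is dimensionally consistent.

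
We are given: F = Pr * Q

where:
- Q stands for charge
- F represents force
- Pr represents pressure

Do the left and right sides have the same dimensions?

No

Q (charge) has dimensions [I T].
F (force) has dimensions [L M T^-2].
Pr (pressure) has dimensions [L^-1 M T^-2].

Left side: [L M T^-2]
Right side: [I L^-1 M T^-1]

The two sides have different dimensions, so the equation is NOT dimensionally consistent.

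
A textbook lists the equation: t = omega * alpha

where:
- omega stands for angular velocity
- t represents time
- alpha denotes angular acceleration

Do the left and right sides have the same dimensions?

No

omega (angular velocity) has dimensions [T^-1].
t (time) has dimensions [T].
alpha (angular acceleration) has dimensions [T^-2].

Left side: [T]
Right side: [T^-3]

The two sides have different dimensions, so the equation is NOT dimensionally consistent.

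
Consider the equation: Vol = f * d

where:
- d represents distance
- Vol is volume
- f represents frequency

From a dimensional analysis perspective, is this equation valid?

No

d (distance) has dimensions [L].
Vol (volume) has dimensions [L^3].
f (frequency) has dimensions [T^-1].

Left side: [L^3]
Right side: [L T^-1]

The two sides have different dimensions, so the equation is NOT dimensionally consistent.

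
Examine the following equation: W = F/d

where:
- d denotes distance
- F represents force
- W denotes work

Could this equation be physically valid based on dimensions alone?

No

d (distance) has dimensions [L].
F (force) has dimensions [L M T^-2].
W (work) has dimensions [L^2 M T^-2].

Left side: [L^2 M T^-2]
Right side: [M T^-2]

The two sides have different dimensions, so the equation is NOT dimensionally consistent.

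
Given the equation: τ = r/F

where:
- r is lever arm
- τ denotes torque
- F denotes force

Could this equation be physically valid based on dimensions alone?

No

r (lever arm) has dimensions [L].
τ (torque) has dimensions [L^2 M T^-2].
F (force) has dimensions [L M T^-2].

Left side: [L^2 M T^-2]
Right side: [M^-1 T^2]

The two sides have different dimensions, so the equation is NOT dimensionally consistent.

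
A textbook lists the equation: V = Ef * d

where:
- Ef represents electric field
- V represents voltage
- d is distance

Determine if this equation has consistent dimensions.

Yes

Ef (electric field) has dimensions [I^-1 L M T^-3].
V (voltage) has dimensions [I^-1 L^2 M T^-3].
d (distance) has dimensions [L].

Left side: [I^-1 L^2 M T^-3]
Right side: [I^-1 L^2 M T^-3]

Both sides have the same dimensions, so the equation is dimensionally consistent.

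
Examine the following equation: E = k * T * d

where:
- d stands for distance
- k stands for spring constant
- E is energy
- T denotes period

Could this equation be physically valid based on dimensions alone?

No

d (distance) has dimensions [L].
k (spring constant) has dimensions [M T^-2].
E (energy) has dimensions [L^2 M T^-2].
T (period) has dimensions [T].

Left side: [L^2 M T^-2]
Right side: [L M T^-1]

The two sides have different dimensions, so the equation is NOT dimensionally consistent.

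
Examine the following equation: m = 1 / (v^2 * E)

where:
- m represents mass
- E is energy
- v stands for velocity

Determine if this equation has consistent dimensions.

No

m (mass) has dimensions [M].
E (energy) has dimensions [L^2 M T^-2].
v (velocity) has dimensions [L T^-1].

Left side: [M]
Right side: [L^-4 M^-1 T^4]

The two sides have different dimensions, so the equation is NOT dimensionally consistent.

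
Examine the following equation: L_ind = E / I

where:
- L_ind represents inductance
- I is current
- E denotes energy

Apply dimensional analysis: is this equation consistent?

No

L_ind (inductance) has dimensions [I^-2 L^2 M T^-2].
I (current) has dimensions [I].
E (energy) has dimensions [L^2 M T^-2].

Left side: [I^-2 L^2 M T^-2]
Right side: [I^-1 L^2 M T^-2]

The two sides have different dimensions, so the equation is NOT dimensionally consistent.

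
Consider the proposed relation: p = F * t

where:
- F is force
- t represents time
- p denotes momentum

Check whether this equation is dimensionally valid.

Yes

F (force) has dimensions [L M T^-2].
t (time) has dimensions [T].
p (momentum) has dimensions [L M T^-1].

Left side: [L M T^-1]
Right side: [L M T^-1]

Both sides have the same dimensions, so the equation is dimensionally consistent.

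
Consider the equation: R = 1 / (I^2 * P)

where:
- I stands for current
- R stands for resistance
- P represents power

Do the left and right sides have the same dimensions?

No

I (current) has dimensions [I].
R (resistance) has dimensions [I^-2 L^2 M T^-3].
P (power) has dimensions [L^2 M T^-3].

Left side: [I^-2 L^2 M T^-3]
Right side: [I^-2 L^-2 M^-1 T^3]

The two sides have different dimensions, so the equation is NOT dimensionally consistent.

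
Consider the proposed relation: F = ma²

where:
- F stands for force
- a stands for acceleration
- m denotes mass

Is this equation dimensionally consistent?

No

F (force) has dimensions [L M T^-2].
a (acceleration) has dimensions [L T^-2].
m (mass) has dimensions [M].

Left side: [L M T^-2]
Right side: [L^2 M T^-4]

The two sides have different dimensions, so the equation is NOT dimensionally consistent.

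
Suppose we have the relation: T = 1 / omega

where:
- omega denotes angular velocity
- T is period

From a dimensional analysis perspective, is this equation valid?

Yes

omega (angular velocity) has dimensions [T^-1].
T (period) has dimensions [T].

Left side: [T]
Right side: [T]

Both sides have the same dimensions, so the equation is dimensionally consistent.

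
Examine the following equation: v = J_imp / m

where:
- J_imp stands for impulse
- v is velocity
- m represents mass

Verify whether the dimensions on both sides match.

Yes

J_imp (impulse) has dimensions [L M T^-1].
v (velocity) has dimensions [L T^-1].
m (mass) has dimensions [M].

Left side: [L T^-1]
Right side: [L T^-1]

Both sides have the same dimensions, so the equation is dimensionally consistent.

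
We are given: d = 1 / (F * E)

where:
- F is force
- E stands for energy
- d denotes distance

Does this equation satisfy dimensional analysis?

No

F (force) has dimensions [L M T^-2].
E (energy) has dimensions [L^2 M T^-2].
d (distance) has dimensions [L].

Left side: [L]
Right side: [L^-3 M^-2 T^4]

The two sides have different dimensions, so the equation is NOT dimensionally consistent.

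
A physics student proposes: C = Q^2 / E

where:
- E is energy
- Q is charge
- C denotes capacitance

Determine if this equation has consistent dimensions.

Yes

E (energy) has dimensions [L^2 M T^-2].
Q (charge) has dimensions [I T].
C (capacitance) has dimensions [I^2 L^-2 M^-1 T^4].

Left side: [I^2 L^-2 M^-1 T^4]
Right side: [I^2 L^-2 M^-1 T^4]

Both sides have the same dimensions, so the equation is dimensionally consistent.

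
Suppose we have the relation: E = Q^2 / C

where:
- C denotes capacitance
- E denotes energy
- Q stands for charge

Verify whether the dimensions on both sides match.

Yes

C (capacitance) has dimensions [I^2 L^-2 M^-1 T^4].
E (energy) has dimensions [L^2 M T^-2].
Q (charge) has dimensions [I T].

Left side: [L^2 M T^-2]
Right side: [L^2 M T^-2]

Both sides have the same dimensions, so the equation is dimensionally consistent.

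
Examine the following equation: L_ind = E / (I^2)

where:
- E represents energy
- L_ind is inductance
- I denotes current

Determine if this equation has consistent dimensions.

Yes

E (energy) has dimensions [L^2 M T^-2].
L_ind (inductance) has dimensions [I^-2 L^2 M T^-2].
I (current) has dimensions [I].

Left side: [I^-2 L^2 M T^-2]
Right side: [I^-2 L^2 M T^-2]

Both sides have the same dimensions, so the equation is dimensionally consistent.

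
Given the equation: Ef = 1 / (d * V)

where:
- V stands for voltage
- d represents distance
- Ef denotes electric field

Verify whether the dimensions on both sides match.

No

V (voltage) has dimensions [I^-1 L^2 M T^-3].
d (distance) has dimensions [L].
Ef (electric field) has dimensions [I^-1 L M T^-3].

Left side: [I^-1 L M T^-3]
Right side: [I L^-3 M^-1 T^3]

The two sides have different dimensions, so the equation is NOT dimensionally consistent.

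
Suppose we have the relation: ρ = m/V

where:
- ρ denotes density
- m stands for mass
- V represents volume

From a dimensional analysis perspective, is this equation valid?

Yes

ρ (density) has dimensions [L^-3 M].
m (mass) has dimensions [M].
V (volume) has dimensions [L^3].

Left side: [L^-3 M]
Right side: [L^-3 M]

Both sides have the same dimensions, so the equation is dimensionally consistent.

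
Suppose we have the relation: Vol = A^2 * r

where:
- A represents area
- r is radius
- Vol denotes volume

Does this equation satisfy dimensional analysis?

No

A (area) has dimensions [L^2].
r (radius) has dimensions [L].
Vol (volume) has dimensions [L^3].

Left side: [L^3]
Right side: [L^5]

The two sides have different dimensions, so the equation is NOT dimensionally consistent.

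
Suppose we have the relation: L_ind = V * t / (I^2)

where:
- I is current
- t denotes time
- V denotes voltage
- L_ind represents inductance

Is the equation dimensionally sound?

No

I (current) has dimensions [I].
t (time) has dimensions [T].
V (voltage) has dimensions [I^-1 L^2 M T^-3].
L_ind (inductance) has dimensions [I^-2 L^2 M T^-2].

Left side: [I^-2 L^2 M T^-2]
Right side: [I^-3 L^2 M T^-2]

The two sides have different dimensions, so the equation is NOT dimensionally consistent.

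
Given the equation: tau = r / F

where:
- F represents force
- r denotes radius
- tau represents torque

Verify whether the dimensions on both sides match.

No

F (force) has dimensions [L M T^-2].
r (radius) has dimensions [L].
tau (torque) has dimensions [L^2 M T^-2].

Left side: [L^2 M T^-2]
Right side: [M^-1 T^2]

The two sides have different dimensions, so the equation is NOT dimensionally consistent.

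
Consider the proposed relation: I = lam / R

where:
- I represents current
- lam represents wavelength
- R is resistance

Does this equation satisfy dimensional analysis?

No

I (current) has dimensions [I].
lam (wavelength) has dimensions [L].
R (resistance) has dimensions [I^-2 L^2 M T^-3].

Left side: [I]
Right side: [I^2 L^-1 M^-1 T^3]

The two sides have different dimensions, so the equation is NOT dimensionally consistent.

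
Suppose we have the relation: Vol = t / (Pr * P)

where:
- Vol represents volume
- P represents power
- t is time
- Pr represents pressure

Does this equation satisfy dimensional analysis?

No

Vol (volume) has dimensions [L^3].
P (power) has dimensions [L^2 M T^-3].
t (time) has dimensions [T].
Pr (pressure) has dimensions [L^-1 M T^-2].

Left side: [L^3]
Right side: [L^-1 M^-2 T^6]

The two sides have different dimensions, so the equation is NOT dimensionally consistent.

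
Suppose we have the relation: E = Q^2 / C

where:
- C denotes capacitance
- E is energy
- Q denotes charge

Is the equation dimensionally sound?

Yes

C (capacitance) has dimensions [I^2 L^-2 M^-1 T^4].
E (energy) has dimensions [L^2 M T^-2].
Q (charge) has dimensions [I T].

Left side: [L^2 M T^-2]
Right side: [L^2 M T^-2]

Both sides have the same dimensions, so the equation is dimensionally consistent.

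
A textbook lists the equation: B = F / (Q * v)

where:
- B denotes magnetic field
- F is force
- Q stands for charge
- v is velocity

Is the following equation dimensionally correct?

Yes

B (magnetic field) has dimensions [I^-1 M T^-2].
F (force) has dimensions [L M T^-2].
Q (charge) has dimensions [I T].
v (velocity) has dimensions [L T^-1].

Left side: [I^-1 M T^-2]
Right side: [I^-1 M T^-2]

Both sides have the same dimensions, so the equation is dimensionally consistent.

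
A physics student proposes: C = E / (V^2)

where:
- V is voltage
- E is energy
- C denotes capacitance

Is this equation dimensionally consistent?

Yes

V (voltage) has dimensions [I^-1 L^2 M T^-3].
E (energy) has dimensions [L^2 M T^-2].
C (capacitance) has dimensions [I^2 L^-2 M^-1 T^4].

Left side: [I^2 L^-2 M^-1 T^4]
Right side: [I^2 L^-2 M^-1 T^4]

Both sides have the same dimensions, so the equation is dimensionally consistent.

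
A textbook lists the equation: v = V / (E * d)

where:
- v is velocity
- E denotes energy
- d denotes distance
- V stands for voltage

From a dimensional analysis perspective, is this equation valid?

No

v (velocity) has dimensions [L T^-1].
E (energy) has dimensions [L^2 M T^-2].
d (distance) has dimensions [L].
V (voltage) has dimensions [I^-1 L^2 M T^-3].

Left side: [L T^-1]
Right side: [I^-1 L^-1 T^-1]

The two sides have different dimensions, so the equation is NOT dimensionally consistent.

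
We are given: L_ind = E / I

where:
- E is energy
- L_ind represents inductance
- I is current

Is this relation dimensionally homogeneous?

No

E (energy) has dimensions [L^2 M T^-2].
L_ind (inductance) has dimensions [I^-2 L^2 M T^-2].
I (current) has dimensions [I].

Left side: [I^-2 L^2 M T^-2]
Right side: [I^-1 L^2 M T^-2]

The two sides have different dimensions, so the equation is NOT dimensionally consistent.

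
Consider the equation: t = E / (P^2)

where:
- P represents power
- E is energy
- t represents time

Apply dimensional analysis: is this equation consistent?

No

P (power) has dimensions [L^2 M T^-3].
E (energy) has dimensions [L^2 M T^-2].
t (time) has dimensions [T].

Left side: [T]
Right side: [L^-2 M^-1 T^4]

The two sides have different dimensions, so the equation is NOT dimensionally consistent.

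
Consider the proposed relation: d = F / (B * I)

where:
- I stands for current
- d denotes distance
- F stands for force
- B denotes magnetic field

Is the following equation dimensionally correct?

Yes

I (current) has dimensions [I].
d (distance) has dimensions [L].
F (force) has dimensions [L M T^-2].
B (magnetic field) has dimensions [I^-1 M T^-2].

Left side: [L]
Right side: [L]

Both sides have the same dimensions, so the equation is dimensionally consistent.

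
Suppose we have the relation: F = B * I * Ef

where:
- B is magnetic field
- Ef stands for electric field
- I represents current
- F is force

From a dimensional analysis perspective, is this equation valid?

No

B (magnetic field) has dimensions [I^-1 M T^-2].
Ef (electric field) has dimensions [I^-1 L M T^-3].
I (current) has dimensions [I].
F (force) has dimensions [L M T^-2].

Left side: [L M T^-2]
Right side: [I^-1 L M^2 T^-5]

The two sides have different dimensions, so the equation is NOT dimensionally consistent.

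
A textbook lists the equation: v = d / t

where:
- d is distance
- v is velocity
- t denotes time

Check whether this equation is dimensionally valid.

Yes

d (distance) has dimensions [L].
v (velocity) has dimensions [L T^-1].
t (time) has dimensions [T].

Left side: [L T^-1]
Right side: [L T^-1]

Both sides have the same dimensions, so the equation is dimensionally consistent.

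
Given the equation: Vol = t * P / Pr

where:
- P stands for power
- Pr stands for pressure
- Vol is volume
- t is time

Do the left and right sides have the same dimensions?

Yes

P (power) has dimensions [L^2 M T^-3].
Pr (pressure) has dimensions [L^-1 M T^-2].
Vol (volume) has dimensions [L^3].
t (time) has dimensions [T].

Left side: [L^3]
Right side: [L^3]

Both sides have the same dimensions, so the equation is dimensionally consistent.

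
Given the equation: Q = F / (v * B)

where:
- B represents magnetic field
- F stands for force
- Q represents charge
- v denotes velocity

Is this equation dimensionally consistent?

Yes

B (magnetic field) has dimensions [I^-1 M T^-2].
F (force) has dimensions [L M T^-2].
Q (charge) has dimensions [I T].
v (velocity) has dimensions [L T^-1].

Left side: [I T]
Right side: [I T]

Both sides have the same dimensions, so the equation is dimensionally consistent.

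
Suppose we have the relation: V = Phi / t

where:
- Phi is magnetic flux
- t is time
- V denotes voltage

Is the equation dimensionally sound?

Yes

Phi (magnetic flux) has dimensions [I^-1 L^2 M T^-2].
t (time) has dimensions [T].
V (voltage) has dimensions [I^-1 L^2 M T^-3].

Left side: [I^-1 L^2 M T^-3]
Right side: [I^-1 L^2 M T^-3]

Both sides have the same dimensions, so the equation is dimensionally consistent.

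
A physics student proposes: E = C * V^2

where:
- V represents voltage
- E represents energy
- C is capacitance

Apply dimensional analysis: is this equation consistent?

Yes

V (voltage) has dimensions [I^-1 L^2 M T^-3].
E (energy) has dimensions [L^2 M T^-2].
C (capacitance) has dimensions [I^2 L^-2 M^-1 T^4].

Left side: [L^2 M T^-2]
Right side: [L^2 M T^-2]

Both sides have the same dimensions, so the equation is dimensionally consistent.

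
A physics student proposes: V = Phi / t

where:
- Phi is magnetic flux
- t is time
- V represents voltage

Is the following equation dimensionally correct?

Yes

Phi (magnetic flux) has dimensions [I^-1 L^2 M T^-2].
t (time) has dimensions [T].
V (voltage) has dimensions [I^-1 L^2 M T^-3].

Left side: [I^-1 L^2 M T^-3]
Right side: [I^-1 L^2 M T^-3]

Both sides have the same dimensions, so the equation is dimensionally consistent.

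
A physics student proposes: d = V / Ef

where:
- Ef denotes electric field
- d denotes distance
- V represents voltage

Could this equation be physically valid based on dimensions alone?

Yes

Ef (electric field) has dimensions [I^-1 L M T^-3].
d (distance) has dimensions [L].
V (voltage) has dimensions [I^-1 L^2 M T^-3].

Left side: [L]
Right side: [L]

Both sides have the same dimensions, so the equation is dimensionally consistent.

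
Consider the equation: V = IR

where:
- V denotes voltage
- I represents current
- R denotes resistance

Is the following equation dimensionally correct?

Yes

V (voltage) has dimensions [I^-1 L^2 M T^-3].
I (current) has dimensions [I].
R (resistance) has dimensions [I^-2 L^2 M T^-3].

Left side: [I^-1 L^2 M T^-3]
Right side: [I^-1 L^2 M T^-3]

Both sides have the same dimensions, so the equation is dimensionally consistent.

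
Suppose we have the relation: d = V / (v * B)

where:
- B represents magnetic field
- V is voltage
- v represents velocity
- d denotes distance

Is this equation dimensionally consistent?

Yes

B (magnetic field) has dimensions [I^-1 M T^-2].
V (voltage) has dimensions [I^-1 L^2 M T^-3].
v (velocity) has dimensions [L T^-1].
d (distance) has dimensions [L].

Left side: [L]
Right side: [L]

Both sides have the same dimensions, so the equation is dimensionally consistent.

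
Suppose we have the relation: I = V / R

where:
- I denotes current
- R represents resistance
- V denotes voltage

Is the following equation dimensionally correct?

Yes

I (current) has dimensions [I].
R (resistance) has dimensions [I^-2 L^2 M T^-3].
V (voltage) has dimensions [I^-1 L^2 M T^-3].

Left side: [I]
Right side: [I]

Both sides have the same dimensions, so the equation is dimensionally consistent.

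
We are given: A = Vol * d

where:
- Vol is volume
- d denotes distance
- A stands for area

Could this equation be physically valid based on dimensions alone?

No

Vol (volume) has dimensions [L^3].
d (distance) has dimensions [L].
A (area) has dimensions [L^2].

Left side: [L^2]
Right side: [L^4]

The two sides have different dimensions, so the equation is NOT dimensionally consistent.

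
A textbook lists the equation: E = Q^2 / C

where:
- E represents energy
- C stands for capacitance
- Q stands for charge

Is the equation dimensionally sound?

Yes

E (energy) has dimensions [L^2 M T^-2].
C (capacitance) has dimensions [I^2 L^-2 M^-1 T^4].
Q (charge) has dimensions [I T].

Left side: [L^2 M T^-2]
Right side: [L^2 M T^-2]

Both sides have the same dimensions, so the equation is dimensionally consistent.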